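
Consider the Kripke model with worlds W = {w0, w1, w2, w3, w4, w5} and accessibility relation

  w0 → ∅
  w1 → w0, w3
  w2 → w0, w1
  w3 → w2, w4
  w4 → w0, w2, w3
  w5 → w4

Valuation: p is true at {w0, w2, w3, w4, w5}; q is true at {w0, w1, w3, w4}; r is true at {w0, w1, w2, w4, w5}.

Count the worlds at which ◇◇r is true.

5

w0: no successors, so ◇◇r fails. ✗
w1: successors {w0, w3}; ◇r there: w0:F, w3:T. ✓
w2: successors {w0, w1}; ◇r there: w0:F, w1:T. ✓
w3: successors {w2, w4}; ◇r there: w2:T, w4:T. ✓
w4: successors {w0, w2, w3}; ◇r there: w0:F, w2:T, w3:T. ✓
w5: successors {w4}; ◇r there: w4:T. ✓
Satisfying worlds: {w1, w2, w3, w4, w5}.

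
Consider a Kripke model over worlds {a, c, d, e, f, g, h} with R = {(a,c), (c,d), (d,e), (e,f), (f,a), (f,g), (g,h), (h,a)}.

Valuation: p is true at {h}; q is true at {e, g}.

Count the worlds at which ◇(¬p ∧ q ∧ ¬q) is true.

a: successors {c}; ¬p ∧ q ∧ ¬q there: c:F. ✗
c: successors {d}; ¬p ∧ q ∧ ¬q there: d:F. ✗
d: successors {e}; ¬p ∧ q ∧ ¬q there: e:F. ✗
e: successors {f}; ¬p ∧ q ∧ ¬q there: f:F. ✗
f: successors {a, g}; ¬p ∧ q ∧ ¬q there: a:F, g:F. ✗
g: successors {h}; ¬p ∧ q ∧ ¬q there: h:F. ✗
h: successors {a}; ¬p ∧ q ∧ ¬q there: a:F. ✗
Satisfying worlds: ∅.

0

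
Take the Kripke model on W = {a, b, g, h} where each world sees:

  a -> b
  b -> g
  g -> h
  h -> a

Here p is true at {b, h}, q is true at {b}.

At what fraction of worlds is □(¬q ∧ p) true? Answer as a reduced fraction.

1/4

a: successors {b}; ¬q ∧ p there: b:F. ✗
b: successors {g}; ¬q ∧ p there: g:F. ✗
g: successors {h}; ¬q ∧ p there: h:T. ✓
h: successors {a}; ¬q ∧ p there: a:F. ✗
That's 1 of 4 worlds, so 1/4.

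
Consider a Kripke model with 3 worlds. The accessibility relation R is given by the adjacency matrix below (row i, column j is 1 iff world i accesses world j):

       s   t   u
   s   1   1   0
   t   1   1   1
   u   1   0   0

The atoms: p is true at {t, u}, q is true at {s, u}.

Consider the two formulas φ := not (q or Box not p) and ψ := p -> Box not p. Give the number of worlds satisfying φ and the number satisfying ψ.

For not (q or Box not p):
s: q or Box not p is T. ✗
t: q or Box not p is F. ✓
u: q or Box not p is T. ✗
— 1 world.
For p -> Box not p:
s: p is F, Box not p is F. ✓
t: p is T, Box not p is F. ✗
u: p is T, Box not p is T. ✓
— 2 worlds.

1 and 2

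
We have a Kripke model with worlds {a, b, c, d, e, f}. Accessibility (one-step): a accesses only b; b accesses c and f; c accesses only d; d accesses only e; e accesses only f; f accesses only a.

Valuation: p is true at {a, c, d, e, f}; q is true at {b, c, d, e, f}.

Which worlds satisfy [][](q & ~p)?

a: successors {b}; [](q & ~p) there: b:F. ✗
b: successors {c, f}; [](q & ~p) there: c:F, f:F. ✗
c: successors {d}; [](q & ~p) there: d:F. ✗
d: successors {e}; [](q & ~p) there: e:F. ✗
e: successors {f}; [](q & ~p) there: f:F. ✗
f: successors {a}; [](q & ~p) there: a:T. ✓

{f}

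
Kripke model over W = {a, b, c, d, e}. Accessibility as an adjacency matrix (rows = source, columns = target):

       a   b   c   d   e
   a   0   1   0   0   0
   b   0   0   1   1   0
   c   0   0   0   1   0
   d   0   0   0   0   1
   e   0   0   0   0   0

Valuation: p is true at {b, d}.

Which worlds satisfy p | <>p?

{a, b, c, d}

a: p is F, <>p is T. ✓
b: p is T, <>p is T. ✓
c: p is F, <>p is T. ✓
d: p is T, <>p is F. ✓
e: p is F, <>p is F. ✗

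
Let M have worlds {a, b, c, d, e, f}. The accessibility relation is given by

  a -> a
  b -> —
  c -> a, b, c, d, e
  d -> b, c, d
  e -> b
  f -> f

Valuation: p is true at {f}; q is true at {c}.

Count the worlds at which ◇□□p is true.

a: successors {a}; □□p there: a:F. ✗
b: no successors, so ◇□□p fails. ✗
c: successors {a, b, c, d, e}; □□p there: a:F, b:T, c:F, d:F, e:T. ✓
d: successors {b, c, d}; □□p there: b:T, c:F, d:F. ✓
e: successors {b}; □□p there: b:T. ✓
f: successors {f}; □□p there: f:T. ✓
Satisfying worlds: {c, d, e, f}.

4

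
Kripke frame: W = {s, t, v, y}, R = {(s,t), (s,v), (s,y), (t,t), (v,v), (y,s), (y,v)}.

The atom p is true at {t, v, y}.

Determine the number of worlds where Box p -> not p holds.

2

s: Box p is T, not p is T. ✓
t: Box p is T, not p is F. ✗
v: Box p is T, not p is F. ✗
y: Box p is F, not p is F. ✓
Satisfying worlds: {s, y}.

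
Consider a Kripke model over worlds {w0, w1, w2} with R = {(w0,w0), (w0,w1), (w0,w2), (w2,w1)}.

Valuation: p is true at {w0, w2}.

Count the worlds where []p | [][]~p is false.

1

w0: []p is F, [][]~p is F. ✗
w1: []p is T, [][]~p is T. ✓
w2: []p is F, [][]~p is T. ✓
Satisfying worlds: {w1, w2}.
So []p | [][]~p fails at the other 1 world.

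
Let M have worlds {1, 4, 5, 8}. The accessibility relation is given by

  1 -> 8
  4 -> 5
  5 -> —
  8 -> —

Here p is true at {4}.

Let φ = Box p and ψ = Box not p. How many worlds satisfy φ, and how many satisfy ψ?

For Box p:
1: successors {8}; p there: 8:F. ✗
4: successors {5}; p there: 5:F. ✗
5: no successors, so Box p holds vacuously. ✓
8: no successors, so Box p holds vacuously. ✓
— 2 worlds.
For Box not p:
1: successors {8}; not p there: 8:T. ✓
4: successors {5}; not p there: 5:T. ✓
5: no successors, so Box not p holds vacuously. ✓
8: no successors, so Box not p holds vacuously. ✓
— 4 worlds.

2 and 4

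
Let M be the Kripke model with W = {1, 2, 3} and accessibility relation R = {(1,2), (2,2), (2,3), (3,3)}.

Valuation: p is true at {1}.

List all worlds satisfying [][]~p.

1: successors {2}; []~p there: 2:T. ✓
2: successors {2, 3}; []~p there: 2:T, 3:T. ✓
3: successors {3}; []~p there: 3:T. ✓

{1, 2, 3}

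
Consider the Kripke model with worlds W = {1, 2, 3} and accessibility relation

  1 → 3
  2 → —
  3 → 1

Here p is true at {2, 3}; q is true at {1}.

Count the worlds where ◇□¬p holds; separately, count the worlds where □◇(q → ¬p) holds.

1 and 3

For ◇□¬p:
1: successors {3}; □¬p there: 3:T. ✓
2: no successors, so ◇□¬p fails. ✗
3: successors {1}; □¬p there: 1:F. ✗
— 1 world.
For □◇(q → ¬p):
1: successors {3}; ◇(q → ¬p) there: 3:T. ✓
2: no successors, so □◇(q → ¬p) holds vacuously. ✓
3: successors {1}; ◇(q → ¬p) there: 1:T. ✓
— 3 worlds.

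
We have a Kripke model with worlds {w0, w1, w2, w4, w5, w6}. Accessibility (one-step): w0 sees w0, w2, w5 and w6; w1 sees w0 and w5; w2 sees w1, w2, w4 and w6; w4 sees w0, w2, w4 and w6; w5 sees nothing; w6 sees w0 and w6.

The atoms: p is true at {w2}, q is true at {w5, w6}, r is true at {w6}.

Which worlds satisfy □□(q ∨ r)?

w0: successors {w0, w2, w5, w6}; □(q ∨ r) there: w0:F, w2:F, w5:T, w6:F. ✗
w1: successors {w0, w5}; □(q ∨ r) there: w0:F, w5:T. ✗
w2: successors {w1, w2, w4, w6}; □(q ∨ r) there: w1:F, w2:F, w4:F, w6:F. ✗
w4: successors {w0, w2, w4, w6}; □(q ∨ r) there: w0:F, w2:F, w4:F, w6:F. ✗
w5: no successors, so □□(q ∨ r) holds vacuously. ✓
w6: successors {w0, w6}; □(q ∨ r) there: w0:F, w6:F. ✗

{w5}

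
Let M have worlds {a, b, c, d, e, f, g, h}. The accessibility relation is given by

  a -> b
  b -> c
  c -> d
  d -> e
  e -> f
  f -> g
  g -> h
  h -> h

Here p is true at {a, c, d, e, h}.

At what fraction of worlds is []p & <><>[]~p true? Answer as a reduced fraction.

1/4

a: []p is F, <><>[]~p is F. ✗
b: []p is T, <><>[]~p is F. ✗
c: []p is T, <><>[]~p is T. ✓
d: []p is T, <><>[]~p is T. ✓
e: []p is F, <><>[]~p is F. ✗
f: []p is F, <><>[]~p is F. ✗
g: []p is T, <><>[]~p is F. ✗
h: []p is T, <><>[]~p is F. ✗
That's 2 of 8 worlds, so 2/8 = 1/4.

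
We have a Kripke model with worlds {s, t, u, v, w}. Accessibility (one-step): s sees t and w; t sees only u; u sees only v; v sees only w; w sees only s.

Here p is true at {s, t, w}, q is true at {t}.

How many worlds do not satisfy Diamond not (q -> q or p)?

5

s: successors {t, w}; not (q -> q or p) there: t:F, w:F. ✗
t: successors {u}; not (q -> q or p) there: u:F. ✗
u: successors {v}; not (q -> q or p) there: v:F. ✗
v: successors {w}; not (q -> q or p) there: w:F. ✗
w: successors {s}; not (q -> q or p) there: s:F. ✗
Satisfying worlds: ∅.
So Diamond not (q -> q or p) fails at the other 5 worlds.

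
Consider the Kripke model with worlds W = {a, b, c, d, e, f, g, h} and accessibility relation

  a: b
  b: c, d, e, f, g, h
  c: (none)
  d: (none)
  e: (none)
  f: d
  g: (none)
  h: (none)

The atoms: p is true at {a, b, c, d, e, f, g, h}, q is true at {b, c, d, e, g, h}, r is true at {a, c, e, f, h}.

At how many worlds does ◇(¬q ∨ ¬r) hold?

a: successors {b}; ¬q ∨ ¬r there: b:T. ✓
b: successors {c, d, e, f, g, h}; ¬q ∨ ¬r there: c:F, d:T, e:F, f:T, g:T, h:F. ✓
c: no successors, so ◇(¬q ∨ ¬r) fails. ✗
d: no successors, so ◇(¬q ∨ ¬r) fails. ✗
e: no successors, so ◇(¬q ∨ ¬r) fails. ✗
f: successors {d}; ¬q ∨ ¬r there: d:T. ✓
g: no successors, so ◇(¬q ∨ ¬r) fails. ✗
h: no successors, so ◇(¬q ∨ ¬r) fails. ✗
Satisfying worlds: {a, b, f}.

3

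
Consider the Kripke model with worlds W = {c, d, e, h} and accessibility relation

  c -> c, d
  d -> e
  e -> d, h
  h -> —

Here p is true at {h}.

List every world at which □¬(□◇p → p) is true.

{h}

c: successors {c, d}; ¬(□◇p → p) there: c:F, d:T. ✗
d: successors {e}; ¬(□◇p → p) there: e:F. ✗
e: successors {d, h}; ¬(□◇p → p) there: d:T, h:F. ✗
h: no successors, so □¬(□◇p → p) holds vacuously. ✓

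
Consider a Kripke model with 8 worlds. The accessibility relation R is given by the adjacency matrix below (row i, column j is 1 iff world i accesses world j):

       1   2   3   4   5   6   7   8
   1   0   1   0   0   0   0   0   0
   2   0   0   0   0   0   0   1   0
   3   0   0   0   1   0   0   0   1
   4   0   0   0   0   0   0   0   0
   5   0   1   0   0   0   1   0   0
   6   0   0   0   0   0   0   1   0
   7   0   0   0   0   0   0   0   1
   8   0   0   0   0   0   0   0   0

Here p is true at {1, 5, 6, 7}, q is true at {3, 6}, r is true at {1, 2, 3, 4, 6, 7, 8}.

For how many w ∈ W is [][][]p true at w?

6

1: successors {2}; [][]p there: 2:F. ✗
2: successors {7}; [][]p there: 7:T. ✓
3: successors {4, 8}; [][]p there: 4:T, 8:T. ✓
4: no successors, so [][][]p holds vacuously. ✓
5: successors {2, 6}; [][]p there: 2:F, 6:F. ✗
6: successors {7}; [][]p there: 7:T. ✓
7: successors {8}; [][]p there: 8:T. ✓
8: no successors, so [][][]p holds vacuously. ✓
Satisfying worlds: {2, 3, 4, 6, 7, 8}.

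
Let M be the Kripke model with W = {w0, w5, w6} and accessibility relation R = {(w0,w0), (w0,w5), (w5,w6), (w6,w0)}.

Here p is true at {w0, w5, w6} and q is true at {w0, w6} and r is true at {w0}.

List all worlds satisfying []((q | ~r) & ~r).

w0: successors {w0, w5}; (q | ~r) & ~r there: w0:F, w5:T. ✗
w5: successors {w6}; (q | ~r) & ~r there: w6:T. ✓
w6: successors {w0}; (q | ~r) & ~r there: w0:F. ✗

{w5}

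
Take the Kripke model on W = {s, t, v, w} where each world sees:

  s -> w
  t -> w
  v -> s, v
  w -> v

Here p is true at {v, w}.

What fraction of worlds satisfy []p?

s: successors {w}; p there: w:T. ✓
t: successors {w}; p there: w:T. ✓
v: successors {s, v}; p there: s:F, v:T. ✗
w: successors {v}; p there: v:T. ✓
That's 3 of 4 worlds, so 3/4.

3/4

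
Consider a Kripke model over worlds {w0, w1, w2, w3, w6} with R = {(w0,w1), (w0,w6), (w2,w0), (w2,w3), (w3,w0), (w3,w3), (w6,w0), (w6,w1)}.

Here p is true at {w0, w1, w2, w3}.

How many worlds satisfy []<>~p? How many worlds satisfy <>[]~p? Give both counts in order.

For []<>~p:
w0: successors {w1, w6}; <>~p there: w1:F, w6:F. ✗
w1: no successors, so []<>~p holds vacuously. ✓
w2: successors {w0, w3}; <>~p there: w0:T, w3:F. ✗
w3: successors {w0, w3}; <>~p there: w0:T, w3:F. ✗
w6: successors {w0, w1}; <>~p there: w0:T, w1:F. ✗
— 1 world.
For <>[]~p:
w0: successors {w1, w6}; []~p there: w1:T, w6:F. ✓
w1: no successors, so <>[]~p fails. ✗
w2: successors {w0, w3}; []~p there: w0:F, w3:F. ✗
w3: successors {w0, w3}; []~p there: w0:F, w3:F. ✗
w6: successors {w0, w1}; []~p there: w0:F, w1:T. ✓
— 2 worlds.

1 and 2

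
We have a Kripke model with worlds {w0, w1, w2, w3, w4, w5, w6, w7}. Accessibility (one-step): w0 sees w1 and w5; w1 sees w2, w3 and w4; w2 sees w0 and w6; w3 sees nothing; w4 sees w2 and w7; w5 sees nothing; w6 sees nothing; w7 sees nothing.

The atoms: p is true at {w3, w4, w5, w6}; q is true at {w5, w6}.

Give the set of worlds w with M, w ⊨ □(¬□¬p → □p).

w0: successors {w1, w5}; ¬□¬p → □p there: w1:F, w5:T. ✗
w1: successors {w2, w3, w4}; ¬□¬p → □p there: w2:F, w3:T, w4:T. ✗
w2: successors {w0, w6}; ¬□¬p → □p there: w0:F, w6:T. ✗
w3: no successors, so □(¬□¬p → □p) holds vacuously. ✓
w4: successors {w2, w7}; ¬□¬p → □p there: w2:F, w7:T. ✗
w5: no successors, so □(¬□¬p → □p) holds vacuously. ✓
w6: no successors, so □(¬□¬p → □p) holds vacuously. ✓
w7: no successors, so □(¬□¬p → □p) holds vacuously. ✓

{w3, w5, w6, w7}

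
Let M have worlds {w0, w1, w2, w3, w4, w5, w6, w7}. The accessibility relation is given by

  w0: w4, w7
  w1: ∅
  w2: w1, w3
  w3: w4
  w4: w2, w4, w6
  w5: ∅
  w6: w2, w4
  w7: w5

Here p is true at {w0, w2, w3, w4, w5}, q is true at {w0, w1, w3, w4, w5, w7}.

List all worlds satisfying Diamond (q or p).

{w0, w2, w3, w4, w6, w7}

w0: successors {w4, w7}; q or p there: w4:T, w7:T. ✓
w1: no successors, so Diamond (q or p) fails. ✗
w2: successors {w1, w3}; q or p there: w1:T, w3:T. ✓
w3: successors {w4}; q or p there: w4:T. ✓
w4: successors {w2, w4, w6}; q or p there: w2:T, w4:T, w6:F. ✓
w5: no successors, so Diamond (q or p) fails. ✗
w6: successors {w2, w4}; q or p there: w2:T, w4:T. ✓
w7: successors {w5}; q or p there: w5:T. ✓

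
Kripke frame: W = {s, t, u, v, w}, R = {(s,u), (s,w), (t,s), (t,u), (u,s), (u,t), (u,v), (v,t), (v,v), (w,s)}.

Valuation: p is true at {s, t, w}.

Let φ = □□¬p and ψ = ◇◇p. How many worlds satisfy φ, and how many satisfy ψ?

For □□¬p:
s: successors {u, w}; □¬p there: u:F, w:F. ✗
t: successors {s, u}; □¬p there: s:F, u:F. ✗
u: successors {s, t, v}; □¬p there: s:F, t:F, v:F. ✗
v: successors {t, v}; □¬p there: t:F, v:F. ✗
w: successors {s}; □¬p there: s:F. ✗
— 0 worlds.
For ◇◇p:
s: successors {u, w}; ◇p there: u:T, w:T. ✓
t: successors {s, u}; ◇p there: s:T, u:T. ✓
u: successors {s, t, v}; ◇p there: s:T, t:T, v:T. ✓
v: successors {t, v}; ◇p there: t:T, v:T. ✓
w: successors {s}; ◇p there: s:T. ✓
— 5 worlds.

0 and 5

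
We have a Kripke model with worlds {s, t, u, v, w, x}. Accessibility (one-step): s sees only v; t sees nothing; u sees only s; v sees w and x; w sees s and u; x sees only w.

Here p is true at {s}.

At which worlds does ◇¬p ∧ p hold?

{s}

s: ◇¬p is T, p is T. ✓
t: ◇¬p is F, p is F. ✗
u: ◇¬p is F, p is F. ✗
v: ◇¬p is T, p is F. ✗
w: ◇¬p is T, p is F. ✗
x: ◇¬p is T, p is F. ✗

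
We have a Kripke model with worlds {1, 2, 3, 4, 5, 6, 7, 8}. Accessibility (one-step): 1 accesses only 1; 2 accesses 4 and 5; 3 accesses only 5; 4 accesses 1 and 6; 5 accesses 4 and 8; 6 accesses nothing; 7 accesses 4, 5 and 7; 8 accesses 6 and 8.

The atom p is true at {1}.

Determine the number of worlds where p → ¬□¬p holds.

8

1: p is T, ¬□¬p is T. ✓
2: p is F, ¬□¬p is F. ✓
3: p is F, ¬□¬p is F. ✓
4: p is F, ¬□¬p is T. ✓
5: p is F, ¬□¬p is F. ✓
6: p is F, ¬□¬p is F. ✓
7: p is F, ¬□¬p is F. ✓
8: p is F, ¬□¬p is F. ✓
Satisfying worlds: {1, 2, 3, 4, 5, 6, 7, 8}.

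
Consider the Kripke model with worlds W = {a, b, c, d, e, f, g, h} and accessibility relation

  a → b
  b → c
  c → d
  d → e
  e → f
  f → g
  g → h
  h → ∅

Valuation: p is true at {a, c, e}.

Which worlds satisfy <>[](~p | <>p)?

a: successors {b}; [](~p | <>p) there: b:F. ✗
b: successors {c}; [](~p | <>p) there: c:T. ✓
c: successors {d}; [](~p | <>p) there: d:F. ✗
d: successors {e}; [](~p | <>p) there: e:T. ✓
e: successors {f}; [](~p | <>p) there: f:T. ✓
f: successors {g}; [](~p | <>p) there: g:T. ✓
g: successors {h}; [](~p | <>p) there: h:T. ✓
h: no successors, so <>[](~p | <>p) fails. ✗

{b, d, e, f, g}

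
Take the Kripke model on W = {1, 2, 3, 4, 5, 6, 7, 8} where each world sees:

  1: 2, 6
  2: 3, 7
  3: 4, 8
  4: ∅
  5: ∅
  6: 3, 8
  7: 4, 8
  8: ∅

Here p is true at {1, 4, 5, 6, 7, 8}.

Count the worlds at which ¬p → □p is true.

1: ¬p is F, □p is F. ✓
2: ¬p is T, □p is F. ✗
3: ¬p is T, □p is T. ✓
4: ¬p is F, □p is T. ✓
5: ¬p is F, □p is T. ✓
6: ¬p is F, □p is F. ✓
7: ¬p is F, □p is T. ✓
8: ¬p is F, □p is T. ✓
Satisfying worlds: {1, 3, 4, 5, 6, 7, 8}.

7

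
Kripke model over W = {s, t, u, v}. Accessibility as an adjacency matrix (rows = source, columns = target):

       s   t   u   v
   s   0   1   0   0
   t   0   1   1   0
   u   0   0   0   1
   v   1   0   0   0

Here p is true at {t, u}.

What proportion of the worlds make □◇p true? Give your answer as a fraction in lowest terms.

1/2

s: successors {t}; ◇p there: t:T. ✓
t: successors {t, u}; ◇p there: t:T, u:F. ✗
u: successors {v}; ◇p there: v:F. ✗
v: successors {s}; ◇p there: s:T. ✓
That's 2 of 4 worlds, so 2/4 = 1/2.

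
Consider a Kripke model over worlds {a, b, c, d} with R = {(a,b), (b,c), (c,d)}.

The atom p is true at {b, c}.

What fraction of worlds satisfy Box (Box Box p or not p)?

3/4

a: successors {b}; Box Box p or not p there: b:F. ✗
b: successors {c}; Box Box p or not p there: c:T. ✓
c: successors {d}; Box Box p or not p there: d:T. ✓
d: no successors, so Box (Box Box p or not p) holds vacuously. ✓
That's 3 of 4 worlds, so 3/4.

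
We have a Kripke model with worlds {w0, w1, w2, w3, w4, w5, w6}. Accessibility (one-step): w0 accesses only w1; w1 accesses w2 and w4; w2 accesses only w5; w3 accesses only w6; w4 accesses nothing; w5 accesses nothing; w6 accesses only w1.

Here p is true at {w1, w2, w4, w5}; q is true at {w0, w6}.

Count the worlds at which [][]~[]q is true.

w0: successors {w1}; []~[]q there: w1:F. ✗
w1: successors {w2, w4}; []~[]q there: w2:F, w4:T. ✗
w2: successors {w5}; []~[]q there: w5:T. ✓
w3: successors {w6}; []~[]q there: w6:T. ✓
w4: no successors, so [][]~[]q holds vacuously. ✓
w5: no successors, so [][]~[]q holds vacuously. ✓
w6: successors {w1}; []~[]q there: w1:F. ✗
Satisfying worlds: {w2, w3, w4, w5}.

4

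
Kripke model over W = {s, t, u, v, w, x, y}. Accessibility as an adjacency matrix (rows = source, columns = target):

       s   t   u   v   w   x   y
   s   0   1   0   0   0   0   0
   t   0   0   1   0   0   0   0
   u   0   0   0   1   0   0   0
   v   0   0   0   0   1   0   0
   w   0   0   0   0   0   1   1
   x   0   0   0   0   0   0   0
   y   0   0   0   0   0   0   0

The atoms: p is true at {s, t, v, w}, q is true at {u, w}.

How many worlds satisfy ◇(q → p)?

4

s: successors {t}; q → p there: t:T. ✓
t: successors {u}; q → p there: u:F. ✗
u: successors {v}; q → p there: v:T. ✓
v: successors {w}; q → p there: w:T. ✓
w: successors {x, y}; q → p there: x:T, y:T. ✓
x: no successors, so ◇(q → p) fails. ✗
y: no successors, so ◇(q → p) fails. ✗
Satisfying worlds: {s, u, v, w}.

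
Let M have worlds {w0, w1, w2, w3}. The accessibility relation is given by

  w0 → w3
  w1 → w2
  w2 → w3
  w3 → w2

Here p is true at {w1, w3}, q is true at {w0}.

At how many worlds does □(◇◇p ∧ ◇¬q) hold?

w0: successors {w3}; ◇◇p ∧ ◇¬q there: w3:T. ✓
w1: successors {w2}; ◇◇p ∧ ◇¬q there: w2:F. ✗
w2: successors {w3}; ◇◇p ∧ ◇¬q there: w3:T. ✓
w3: successors {w2}; ◇◇p ∧ ◇¬q there: w2:F. ✗
Satisfying worlds: {w0, w2}.

2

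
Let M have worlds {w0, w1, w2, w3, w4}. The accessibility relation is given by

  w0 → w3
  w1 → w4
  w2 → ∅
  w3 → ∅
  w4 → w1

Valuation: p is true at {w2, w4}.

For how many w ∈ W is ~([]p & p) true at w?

4

w0: []p & p is F. ✓
w1: []p & p is F. ✓
w2: []p & p is T. ✗
w3: []p & p is F. ✓
w4: []p & p is F. ✓
Satisfying worlds: {w0, w1, w3, w4}.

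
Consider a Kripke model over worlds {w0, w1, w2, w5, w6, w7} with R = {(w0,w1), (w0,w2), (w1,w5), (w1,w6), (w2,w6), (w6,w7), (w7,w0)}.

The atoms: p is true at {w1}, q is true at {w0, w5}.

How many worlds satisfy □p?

1

w0: successors {w1, w2}; p there: w1:T, w2:F. ✗
w1: successors {w5, w6}; p there: w5:F, w6:F. ✗
w2: successors {w6}; p there: w6:F. ✗
w5: no successors, so □p holds vacuously. ✓
w6: successors {w7}; p there: w7:F. ✗
w7: successors {w0}; p there: w0:F. ✗
Satisfying worlds: {w5}.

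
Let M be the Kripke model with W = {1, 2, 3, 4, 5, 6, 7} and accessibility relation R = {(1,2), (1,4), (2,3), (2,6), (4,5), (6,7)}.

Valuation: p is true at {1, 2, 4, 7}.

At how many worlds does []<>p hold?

1: successors {2, 4}; <>p there: 2:F, 4:F. ✗
2: successors {3, 6}; <>p there: 3:F, 6:T. ✗
3: no successors, so []<>p holds vacuously. ✓
4: successors {5}; <>p there: 5:F. ✗
5: no successors, so []<>p holds vacuously. ✓
6: successors {7}; <>p there: 7:F. ✗
7: no successors, so []<>p holds vacuously. ✓
Satisfying worlds: {3, 5, 7}.

3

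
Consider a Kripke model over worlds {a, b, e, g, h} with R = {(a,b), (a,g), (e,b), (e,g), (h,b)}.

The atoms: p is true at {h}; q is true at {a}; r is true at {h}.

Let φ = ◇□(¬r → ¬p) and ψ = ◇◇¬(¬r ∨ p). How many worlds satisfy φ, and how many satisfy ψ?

3 and 0

For ◇□(¬r → ¬p):
a: successors {b, g}; □(¬r → ¬p) there: b:T, g:T. ✓
b: no successors, so ◇□(¬r → ¬p) fails. ✗
e: successors {b, g}; □(¬r → ¬p) there: b:T, g:T. ✓
g: no successors, so ◇□(¬r → ¬p) fails. ✗
h: successors {b}; □(¬r → ¬p) there: b:T. ✓
— 3 worlds.
For ◇◇¬(¬r ∨ p):
a: successors {b, g}; ◇¬(¬r ∨ p) there: b:F, g:F. ✗
b: no successors, so ◇◇¬(¬r ∨ p) fails. ✗
e: successors {b, g}; ◇¬(¬r ∨ p) there: b:F, g:F. ✗
g: no successors, so ◇◇¬(¬r ∨ p) fails. ✗
h: successors {b}; ◇¬(¬r ∨ p) there: b:F. ✗
— 0 worlds.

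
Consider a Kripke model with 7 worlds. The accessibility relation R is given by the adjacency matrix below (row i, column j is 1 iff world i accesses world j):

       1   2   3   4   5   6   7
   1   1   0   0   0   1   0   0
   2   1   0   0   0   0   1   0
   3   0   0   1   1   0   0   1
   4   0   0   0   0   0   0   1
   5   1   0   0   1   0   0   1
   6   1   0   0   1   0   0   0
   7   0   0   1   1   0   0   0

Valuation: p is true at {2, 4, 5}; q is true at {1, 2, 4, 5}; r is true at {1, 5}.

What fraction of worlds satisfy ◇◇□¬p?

6/7

1: successors {1, 5}; ◇□¬p there: 1:F, 5:T. ✓
2: successors {1, 6}; ◇□¬p there: 1:F, 6:T. ✓
3: successors {3, 4, 7}; ◇□¬p there: 3:T, 4:F, 7:T. ✓
4: successors {7}; ◇□¬p there: 7:T. ✓
5: successors {1, 4, 7}; ◇□¬p there: 1:F, 4:F, 7:T. ✓
6: successors {1, 4}; ◇□¬p there: 1:F, 4:F. ✗
7: successors {3, 4}; ◇□¬p there: 3:T, 4:F. ✓
That's 6 of 7 worlds, so 6/7.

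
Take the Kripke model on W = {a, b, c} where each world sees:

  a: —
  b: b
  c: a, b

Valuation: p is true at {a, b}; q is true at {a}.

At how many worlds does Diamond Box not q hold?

2

a: no successors, so Diamond Box not q fails. ✗
b: successors {b}; Box not q there: b:T. ✓
c: successors {a, b}; Box not q there: a:T, b:T. ✓
Satisfying worlds: {b, c}.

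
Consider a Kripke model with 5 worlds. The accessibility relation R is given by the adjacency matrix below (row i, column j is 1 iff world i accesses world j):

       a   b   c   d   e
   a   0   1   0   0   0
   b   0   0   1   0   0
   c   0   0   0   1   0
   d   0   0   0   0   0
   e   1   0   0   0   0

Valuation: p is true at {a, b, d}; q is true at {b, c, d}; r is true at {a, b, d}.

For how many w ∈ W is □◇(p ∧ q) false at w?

2

a: successors {b}; ◇(p ∧ q) there: b:F. ✗
b: successors {c}; ◇(p ∧ q) there: c:T. ✓
c: successors {d}; ◇(p ∧ q) there: d:F. ✗
d: no successors, so □◇(p ∧ q) holds vacuously. ✓
e: successors {a}; ◇(p ∧ q) there: a:T. ✓
Satisfying worlds: {b, d, e}.
So □◇(p ∧ q) fails at the other 2 worlds.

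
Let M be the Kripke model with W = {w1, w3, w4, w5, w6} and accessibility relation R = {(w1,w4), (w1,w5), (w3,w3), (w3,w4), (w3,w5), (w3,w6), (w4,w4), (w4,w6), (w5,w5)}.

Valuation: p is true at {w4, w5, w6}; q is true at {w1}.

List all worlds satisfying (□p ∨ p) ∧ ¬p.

{w1}

w1: □p ∨ p is T, ¬p is T. ✓
w3: □p ∨ p is F, ¬p is T. ✗
w4: □p ∨ p is T, ¬p is F. ✗
w5: □p ∨ p is T, ¬p is F. ✗
w6: □p ∨ p is T, ¬p is F. ✗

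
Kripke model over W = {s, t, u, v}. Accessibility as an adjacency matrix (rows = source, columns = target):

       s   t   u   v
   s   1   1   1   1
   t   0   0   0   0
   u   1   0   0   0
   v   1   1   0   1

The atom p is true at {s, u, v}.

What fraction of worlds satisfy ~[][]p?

3/4

s: [][]p is F. ✓
t: [][]p is T. ✗
u: [][]p is F. ✓
v: [][]p is F. ✓
That's 3 of 4 worlds, so 3/4.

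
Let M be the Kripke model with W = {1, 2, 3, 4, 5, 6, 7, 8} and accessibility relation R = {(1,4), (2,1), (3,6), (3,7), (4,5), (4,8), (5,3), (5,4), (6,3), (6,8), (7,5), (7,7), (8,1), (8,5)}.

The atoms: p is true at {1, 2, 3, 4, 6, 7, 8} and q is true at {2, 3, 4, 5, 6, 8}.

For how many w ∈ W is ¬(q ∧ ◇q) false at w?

5

1: q ∧ ◇q is F. ✓
2: q ∧ ◇q is F. ✓
3: q ∧ ◇q is T. ✗
4: q ∧ ◇q is T. ✗
5: q ∧ ◇q is T. ✗
6: q ∧ ◇q is T. ✗
7: q ∧ ◇q is F. ✓
8: q ∧ ◇q is T. ✗
Satisfying worlds: {1, 2, 7}.
So ¬(q ∧ ◇q) fails at the other 5 worlds.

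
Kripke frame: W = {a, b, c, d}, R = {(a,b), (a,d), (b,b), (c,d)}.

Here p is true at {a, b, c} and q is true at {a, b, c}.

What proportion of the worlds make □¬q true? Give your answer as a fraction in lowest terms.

a: successors {b, d}; ¬q there: b:F, d:T. ✗
b: successors {b}; ¬q there: b:F. ✗
c: successors {d}; ¬q there: d:T. ✓
d: no successors, so □¬q holds vacuously. ✓
That's 2 of 4 worlds, so 2/4 = 1/2.

1/2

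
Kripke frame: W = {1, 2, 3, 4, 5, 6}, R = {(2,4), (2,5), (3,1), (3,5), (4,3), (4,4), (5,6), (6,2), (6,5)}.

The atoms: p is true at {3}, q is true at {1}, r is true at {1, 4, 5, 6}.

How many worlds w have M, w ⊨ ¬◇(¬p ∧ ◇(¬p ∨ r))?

1

1: ◇(¬p ∧ ◇(¬p ∨ r)) is F. ✓
2: ◇(¬p ∧ ◇(¬p ∨ r)) is T. ✗
3: ◇(¬p ∧ ◇(¬p ∨ r)) is T. ✗
4: ◇(¬p ∧ ◇(¬p ∨ r)) is T. ✗
5: ◇(¬p ∧ ◇(¬p ∨ r)) is T. ✗
6: ◇(¬p ∧ ◇(¬p ∨ r)) is T. ✗
Satisfying worlds: {1}.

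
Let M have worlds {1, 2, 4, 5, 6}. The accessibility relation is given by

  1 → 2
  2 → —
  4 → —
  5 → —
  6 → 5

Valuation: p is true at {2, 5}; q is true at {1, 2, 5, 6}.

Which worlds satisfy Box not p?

1: successors {2}; not p there: 2:F. ✗
2: no successors, so Box not p holds vacuously. ✓
4: no successors, so Box not p holds vacuously. ✓
5: no successors, so Box not p holds vacuously. ✓
6: successors {5}; not p there: 5:F. ✗

{2, 4, 5}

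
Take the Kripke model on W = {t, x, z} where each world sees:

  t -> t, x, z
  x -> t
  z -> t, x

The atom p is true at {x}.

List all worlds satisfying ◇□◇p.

t: successors {t, x, z}; □◇p there: t:F, x:T, z:F. ✓
x: successors {t}; □◇p there: t:F. ✗
z: successors {t, x}; □◇p there: t:F, x:T. ✓

{t, z}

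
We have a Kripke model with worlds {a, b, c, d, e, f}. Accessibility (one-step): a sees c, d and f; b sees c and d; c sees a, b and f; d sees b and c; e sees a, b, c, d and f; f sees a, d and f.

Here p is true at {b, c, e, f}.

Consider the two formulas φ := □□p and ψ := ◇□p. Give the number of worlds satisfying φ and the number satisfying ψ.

0 and 4

For □□p:
a: successors {c, d, f}; □p there: c:F, d:T, f:F. ✗
b: successors {c, d}; □p there: c:F, d:T. ✗
c: successors {a, b, f}; □p there: a:F, b:F, f:F. ✗
d: successors {b, c}; □p there: b:F, c:F. ✗
e: successors {a, b, c, d, f}; □p there: a:F, b:F, c:F, d:T, f:F. ✗
f: successors {a, d, f}; □p there: a:F, d:T, f:F. ✗
— 0 worlds.
For ◇□p:
a: successors {c, d, f}; □p there: c:F, d:T, f:F. ✓
b: successors {c, d}; □p there: c:F, d:T. ✓
c: successors {a, b, f}; □p there: a:F, b:F, f:F. ✗
d: successors {b, c}; □p there: b:F, c:F. ✗
e: successors {a, b, c, d, f}; □p there: a:F, b:F, c:F, d:T, f:F. ✓
f: successors {a, d, f}; □p there: a:F, d:T, f:F. ✓
— 4 worlds.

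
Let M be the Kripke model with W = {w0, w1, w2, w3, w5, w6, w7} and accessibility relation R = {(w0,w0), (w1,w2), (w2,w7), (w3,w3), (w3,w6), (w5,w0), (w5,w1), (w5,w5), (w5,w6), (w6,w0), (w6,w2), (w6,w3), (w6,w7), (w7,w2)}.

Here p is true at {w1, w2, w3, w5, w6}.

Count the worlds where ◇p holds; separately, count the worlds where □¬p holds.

For ◇p:
w0: successors {w0}; p there: w0:F. ✗
w1: successors {w2}; p there: w2:T. ✓
w2: successors {w7}; p there: w7:F. ✗
w3: successors {w3, w6}; p there: w3:T, w6:T. ✓
w5: successors {w0, w1, w5, w6}; p there: w0:F, w1:T, w5:T, w6:T. ✓
w6: successors {w0, w2, w3, w7}; p there: w0:F, w2:T, w3:T, w7:F. ✓
w7: successors {w2}; p there: w2:T. ✓
— 5 worlds.
For □¬p:
w0: successors {w0}; ¬p there: w0:T. ✓
w1: successors {w2}; ¬p there: w2:F. ✗
w2: successors {w7}; ¬p there: w7:T. ✓
w3: successors {w3, w6}; ¬p there: w3:F, w6:F. ✗
w5: successors {w0, w1, w5, w6}; ¬p there: w0:T, w1:F, w5:F, w6:F. ✗
w6: successors {w0, w2, w3, w7}; ¬p there: w0:T, w2:F, w3:F, w7:T. ✗
w7: successors {w2}; ¬p there: w2:F. ✗
— 2 worlds.

5 and 2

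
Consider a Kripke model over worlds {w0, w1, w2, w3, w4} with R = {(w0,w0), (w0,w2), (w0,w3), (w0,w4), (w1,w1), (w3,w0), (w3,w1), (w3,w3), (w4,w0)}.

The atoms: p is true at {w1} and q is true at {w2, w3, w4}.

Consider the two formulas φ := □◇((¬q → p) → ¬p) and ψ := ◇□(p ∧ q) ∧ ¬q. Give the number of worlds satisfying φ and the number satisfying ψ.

For □◇((¬q → p) → ¬p):
w0: successors {w0, w2, w3, w4}; ◇((¬q → p) → ¬p) there: w0:T, w2:F, w3:T, w4:T. ✗
w1: successors {w1}; ◇((¬q → p) → ¬p) there: w1:F. ✗
w2: no successors, so □◇((¬q → p) → ¬p) holds vacuously. ✓
w3: successors {w0, w1, w3}; ◇((¬q → p) → ¬p) there: w0:T, w1:F, w3:T. ✗
w4: successors {w0}; ◇((¬q → p) → ¬p) there: w0:T. ✓
— 2 worlds.
For ◇□(p ∧ q) ∧ ¬q:
w0: ◇□(p ∧ q) is T, ¬q is T. ✓
w1: ◇□(p ∧ q) is F, ¬q is T. ✗
w2: ◇□(p ∧ q) is F, ¬q is F. ✗
w3: ◇□(p ∧ q) is F, ¬q is F. ✗
w4: ◇□(p ∧ q) is F, ¬q is F. ✗
— 1 world.

2 and 1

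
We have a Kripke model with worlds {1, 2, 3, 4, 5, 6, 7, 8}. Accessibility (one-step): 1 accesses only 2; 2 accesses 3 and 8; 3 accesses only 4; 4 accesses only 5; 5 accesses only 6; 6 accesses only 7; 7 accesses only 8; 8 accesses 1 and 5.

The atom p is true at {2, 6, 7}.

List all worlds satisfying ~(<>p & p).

{1, 2, 3, 4, 5, 7, 8}

1: <>p & p is F. ✓
2: <>p & p is F. ✓
3: <>p & p is F. ✓
4: <>p & p is F. ✓
5: <>p & p is F. ✓
6: <>p & p is T. ✗
7: <>p & p is F. ✓
8: <>p & p is F. ✓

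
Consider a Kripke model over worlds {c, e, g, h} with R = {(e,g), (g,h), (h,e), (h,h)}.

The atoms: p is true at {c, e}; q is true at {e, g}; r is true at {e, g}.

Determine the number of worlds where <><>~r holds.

c: no successors, so <><>~r fails. ✗
e: successors {g}; <>~r there: g:T. ✓
g: successors {h}; <>~r there: h:T. ✓
h: successors {e, h}; <>~r there: e:F, h:T. ✓
Satisfying worlds: {e, g, h}.

3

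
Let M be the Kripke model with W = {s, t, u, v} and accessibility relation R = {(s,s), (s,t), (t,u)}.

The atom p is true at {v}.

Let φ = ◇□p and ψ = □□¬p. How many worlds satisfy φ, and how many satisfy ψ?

1 and 4

For ◇□p:
s: successors {s, t}; □p there: s:F, t:F. ✗
t: successors {u}; □p there: u:T. ✓
u: no successors, so ◇□p fails. ✗
v: no successors, so ◇□p fails. ✗
— 1 world.
For □□¬p:
s: successors {s, t}; □¬p there: s:T, t:T. ✓
t: successors {u}; □¬p there: u:T. ✓
u: no successors, so □□¬p holds vacuously. ✓
v: no successors, so □□¬p holds vacuously. ✓
— 4 worlds.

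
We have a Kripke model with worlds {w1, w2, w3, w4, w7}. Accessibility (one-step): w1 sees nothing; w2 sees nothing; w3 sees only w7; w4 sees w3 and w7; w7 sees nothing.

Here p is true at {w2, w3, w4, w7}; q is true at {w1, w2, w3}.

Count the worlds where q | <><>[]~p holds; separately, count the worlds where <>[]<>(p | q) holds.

For q | <><>[]~p:
w1: q is T, <><>[]~p is F. ✓
w2: q is T, <><>[]~p is F. ✓
w3: q is T, <><>[]~p is F. ✓
w4: q is F, <><>[]~p is T. ✓
w7: q is F, <><>[]~p is F. ✗
— 4 worlds.
For <>[]<>(p | q):
w1: no successors, so <>[]<>(p | q) fails. ✗
w2: no successors, so <>[]<>(p | q) fails. ✗
w3: successors {w7}; []<>(p | q) there: w7:T. ✓
w4: successors {w3, w7}; []<>(p | q) there: w3:F, w7:T. ✓
w7: no successors, so <>[]<>(p | q) fails. ✗
— 2 worlds.

4 and 2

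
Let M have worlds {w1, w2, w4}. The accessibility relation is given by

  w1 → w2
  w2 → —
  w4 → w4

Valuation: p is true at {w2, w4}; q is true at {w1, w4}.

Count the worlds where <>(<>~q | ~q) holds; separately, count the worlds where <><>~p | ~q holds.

For <>(<>~q | ~q):
w1: successors {w2}; <>~q | ~q there: w2:T. ✓
w2: no successors, so <>(<>~q | ~q) fails. ✗
w4: successors {w4}; <>~q | ~q there: w4:F. ✗
— 1 world.
For <><>~p | ~q:
w1: <><>~p is F, ~q is F. ✗
w2: <><>~p is F, ~q is T. ✓
w4: <><>~p is F, ~q is F. ✗
— 1 world.

1 and 1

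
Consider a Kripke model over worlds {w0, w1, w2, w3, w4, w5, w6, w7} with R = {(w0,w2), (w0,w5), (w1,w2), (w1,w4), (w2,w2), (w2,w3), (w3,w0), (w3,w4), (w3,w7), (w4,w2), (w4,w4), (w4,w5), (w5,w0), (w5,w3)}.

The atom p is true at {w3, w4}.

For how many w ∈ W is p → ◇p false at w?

0

w0: p is F, ◇p is F. ✓
w1: p is F, ◇p is T. ✓
w2: p is F, ◇p is T. ✓
w3: p is T, ◇p is T. ✓
w4: p is T, ◇p is T. ✓
w5: p is F, ◇p is T. ✓
w6: p is F, ◇p is F. ✓
w7: p is F, ◇p is F. ✓
Satisfying worlds: {w0, w1, w2, w3, w4, w5, w6, w7}.
So p → ◇p fails at the other 0 worlds.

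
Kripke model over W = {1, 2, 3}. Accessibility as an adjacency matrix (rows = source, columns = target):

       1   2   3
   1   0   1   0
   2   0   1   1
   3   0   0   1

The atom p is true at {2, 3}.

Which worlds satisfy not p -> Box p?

1: not p is T, Box p is T. ✓
2: not p is F, Box p is T. ✓
3: not p is F, Box p is T. ✓

{1, 2, 3}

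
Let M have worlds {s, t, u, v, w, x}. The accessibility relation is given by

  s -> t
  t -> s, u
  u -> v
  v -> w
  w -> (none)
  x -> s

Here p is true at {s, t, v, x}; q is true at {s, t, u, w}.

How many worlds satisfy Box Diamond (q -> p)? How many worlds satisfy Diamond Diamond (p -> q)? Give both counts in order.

4 and 4

For Box Diamond (q -> p):
s: successors {t}; Diamond (q -> p) there: t:T. ✓
t: successors {s, u}; Diamond (q -> p) there: s:T, u:T. ✓
u: successors {v}; Diamond (q -> p) there: v:F. ✗
v: successors {w}; Diamond (q -> p) there: w:F. ✗
w: no successors, so Box Diamond (q -> p) holds vacuously. ✓
x: successors {s}; Diamond (q -> p) there: s:T. ✓
— 4 worlds.
For Diamond Diamond (p -> q):
s: successors {t}; Diamond (p -> q) there: t:T. ✓
t: successors {s, u}; Diamond (p -> q) there: s:T, u:F. ✓
u: successors {v}; Diamond (p -> q) there: v:T. ✓
v: successors {w}; Diamond (p -> q) there: w:F. ✗
w: no successors, so Diamond Diamond (p -> q) fails. ✗
x: successors {s}; Diamond (p -> q) there: s:T. ✓
— 4 worlds.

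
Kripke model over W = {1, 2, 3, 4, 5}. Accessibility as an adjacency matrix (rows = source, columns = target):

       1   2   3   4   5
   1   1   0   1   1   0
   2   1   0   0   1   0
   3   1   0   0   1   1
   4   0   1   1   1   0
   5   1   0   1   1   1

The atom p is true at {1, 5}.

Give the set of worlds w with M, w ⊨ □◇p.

∅

1: successors {1, 3, 4}; ◇p there: 1:T, 3:T, 4:F. ✗
2: successors {1, 4}; ◇p there: 1:T, 4:F. ✗
3: successors {1, 4, 5}; ◇p there: 1:T, 4:F, 5:T. ✗
4: successors {2, 3, 4}; ◇p there: 2:T, 3:T, 4:F. ✗
5: successors {1, 3, 4, 5}; ◇p there: 1:T, 3:T, 4:F, 5:T. ✗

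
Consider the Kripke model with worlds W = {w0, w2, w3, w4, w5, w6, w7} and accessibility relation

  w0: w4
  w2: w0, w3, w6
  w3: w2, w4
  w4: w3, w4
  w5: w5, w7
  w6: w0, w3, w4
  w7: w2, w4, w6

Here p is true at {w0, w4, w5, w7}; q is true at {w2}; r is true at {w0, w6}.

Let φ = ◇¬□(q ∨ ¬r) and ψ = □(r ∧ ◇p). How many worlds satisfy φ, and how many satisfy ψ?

4 and 0

For ◇¬□(q ∨ ¬r):
w0: successors {w4}; ¬□(q ∨ ¬r) there: w4:F. ✗
w2: successors {w0, w3, w6}; ¬□(q ∨ ¬r) there: w0:F, w3:F, w6:T. ✓
w3: successors {w2, w4}; ¬□(q ∨ ¬r) there: w2:T, w4:F. ✓
w4: successors {w3, w4}; ¬□(q ∨ ¬r) there: w3:F, w4:F. ✗
w5: successors {w5, w7}; ¬□(q ∨ ¬r) there: w5:F, w7:T. ✓
w6: successors {w0, w3, w4}; ¬□(q ∨ ¬r) there: w0:F, w3:F, w4:F. ✗
w7: successors {w2, w4, w6}; ¬□(q ∨ ¬r) there: w2:T, w4:F, w6:T. ✓
— 4 worlds.
For □(r ∧ ◇p):
w0: successors {w4}; r ∧ ◇p there: w4:F. ✗
w2: successors {w0, w3, w6}; r ∧ ◇p there: w0:T, w3:F, w6:T. ✗
w3: successors {w2, w4}; r ∧ ◇p there: w2:F, w4:F. ✗
w4: successors {w3, w4}; r ∧ ◇p there: w3:F, w4:F. ✗
w5: successors {w5, w7}; r ∧ ◇p there: w5:F, w7:F. ✗
w6: successors {w0, w3, w4}; r ∧ ◇p there: w0:T, w3:F, w4:F. ✗
w7: successors {w2, w4, w6}; r ∧ ◇p there: w2:F, w4:F, w6:T. ✗
— 0 worlds.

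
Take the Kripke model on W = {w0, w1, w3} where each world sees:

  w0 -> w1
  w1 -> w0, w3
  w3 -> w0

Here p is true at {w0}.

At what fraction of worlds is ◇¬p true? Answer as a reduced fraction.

2/3

w0: successors {w1}; ¬p there: w1:T. ✓
w1: successors {w0, w3}; ¬p there: w0:F, w3:T. ✓
w3: successors {w0}; ¬p there: w0:F. ✗
That's 2 of 3 worlds, so 2/3.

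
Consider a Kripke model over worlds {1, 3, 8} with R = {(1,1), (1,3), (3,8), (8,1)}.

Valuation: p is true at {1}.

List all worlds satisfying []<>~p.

{1, 8}

1: successors {1, 3}; <>~p there: 1:T, 3:T. ✓
3: successors {8}; <>~p there: 8:F. ✗
8: successors {1}; <>~p there: 1:T. ✓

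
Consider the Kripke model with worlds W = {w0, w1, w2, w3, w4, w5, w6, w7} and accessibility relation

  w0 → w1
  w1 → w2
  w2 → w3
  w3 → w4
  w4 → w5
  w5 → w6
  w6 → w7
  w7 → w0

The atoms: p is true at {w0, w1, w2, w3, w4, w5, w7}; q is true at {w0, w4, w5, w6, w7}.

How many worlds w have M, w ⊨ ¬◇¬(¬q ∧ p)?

w0: ◇¬(¬q ∧ p) is F. ✓
w1: ◇¬(¬q ∧ p) is F. ✓
w2: ◇¬(¬q ∧ p) is F. ✓
w3: ◇¬(¬q ∧ p) is T. ✗
w4: ◇¬(¬q ∧ p) is T. ✗
w5: ◇¬(¬q ∧ p) is T. ✗
w6: ◇¬(¬q ∧ p) is T. ✗
w7: ◇¬(¬q ∧ p) is T. ✗
Satisfying worlds: {w0, w1, w2}.

3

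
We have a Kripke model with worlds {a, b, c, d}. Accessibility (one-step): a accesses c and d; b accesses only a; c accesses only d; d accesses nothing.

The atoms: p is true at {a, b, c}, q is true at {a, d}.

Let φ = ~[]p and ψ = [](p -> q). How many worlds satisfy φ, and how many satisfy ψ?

2 and 3

For ~[]p:
a: []p is F. ✓
b: []p is T. ✗
c: []p is F. ✓
d: []p is T. ✗
— 2 worlds.
For [](p -> q):
a: successors {c, d}; p -> q there: c:F, d:T. ✗
b: successors {a}; p -> q there: a:T. ✓
c: successors {d}; p -> q there: d:T. ✓
d: no successors, so [](p -> q) holds vacuously. ✓
— 3 worlds.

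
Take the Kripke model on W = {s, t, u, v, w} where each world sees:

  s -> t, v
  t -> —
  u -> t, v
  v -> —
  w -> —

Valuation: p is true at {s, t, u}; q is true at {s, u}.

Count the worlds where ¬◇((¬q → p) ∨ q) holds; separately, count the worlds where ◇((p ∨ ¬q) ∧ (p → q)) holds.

For ¬◇((¬q → p) ∨ q):
s: ◇((¬q → p) ∨ q) is T. ✗
t: ◇((¬q → p) ∨ q) is F. ✓
u: ◇((¬q → p) ∨ q) is T. ✗
v: ◇((¬q → p) ∨ q) is F. ✓
w: ◇((¬q → p) ∨ q) is F. ✓
— 3 worlds.
For ◇((p ∨ ¬q) ∧ (p → q)):
s: successors {t, v}; (p ∨ ¬q) ∧ (p → q) there: t:F, v:T. ✓
t: no successors, so ◇((p ∨ ¬q) ∧ (p → q)) fails. ✗
u: successors {t, v}; (p ∨ ¬q) ∧ (p → q) there: t:F, v:T. ✓
v: no successors, so ◇((p ∨ ¬q) ∧ (p → q)) fails. ✗
w: no successors, so ◇((p ∨ ¬q) ∧ (p → q)) fails. ✗
— 2 worlds.

3 and 2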